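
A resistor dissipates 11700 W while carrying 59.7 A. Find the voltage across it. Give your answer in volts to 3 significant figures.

The two known quantities fix the third via V = P / I.
V = 11700 / 59.70 = 196.0 V

196 V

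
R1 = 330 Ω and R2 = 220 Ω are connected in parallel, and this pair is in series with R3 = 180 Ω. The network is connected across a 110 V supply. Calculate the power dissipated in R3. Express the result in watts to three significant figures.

22.4 W

Combine R1 and R2 into their parallel equivalent first, reducing the network to two series resistors.
R_p = (330×220)/(330+220) = 132.0 Ω
R_total = R_p + 180 = 132.0 + 180 = 312.0 Ω
I = V / R_total = 110 / 312.0 = 0.3526 A
R3 carries the full series current, so P = I²R.
P_R3 = (0.3526)² × 180 = 22.37 W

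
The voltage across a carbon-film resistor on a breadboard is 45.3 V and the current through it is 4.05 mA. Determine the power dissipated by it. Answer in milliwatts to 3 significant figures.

183 mW

With V and I both given, power follows immediately from P = V I.
P = 45.3 V × 0.004050 A = 0.1835 W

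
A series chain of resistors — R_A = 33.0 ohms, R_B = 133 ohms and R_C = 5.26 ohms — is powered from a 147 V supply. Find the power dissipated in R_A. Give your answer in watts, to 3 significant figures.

24.3 W

The current is common to all series resistors; compute it, then apply P = I²R for the target.
R_total = 33.0 + 133 + 5.26 = 171.3 Ω
I = V / R_total = 147 / 171.3 = 0.8583 A
P_R_A = I² × R_A = (0.8583)² × 33.0 = 24.31 W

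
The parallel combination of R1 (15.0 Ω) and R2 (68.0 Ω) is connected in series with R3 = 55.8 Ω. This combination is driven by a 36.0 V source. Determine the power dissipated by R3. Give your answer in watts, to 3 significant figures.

Combine R1 and R2 into their parallel equivalent first, reducing the network to two series resistors.
R_p = (15.0×68.0)/(15.0+68.0) = 12.29 Ω
R_total = R_p + 55.8 = 12.29 + 55.8 = 68.09 Ω
I = V / R_total = 36.0 / 68.09 = 0.5287 A
R3 carries the full series current, so P = I²R.
P_R3 = (0.5287)² × 55.8 = 15.60 W

15.6 W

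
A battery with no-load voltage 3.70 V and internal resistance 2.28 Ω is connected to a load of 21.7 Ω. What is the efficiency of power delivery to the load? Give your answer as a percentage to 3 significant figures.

90.5 %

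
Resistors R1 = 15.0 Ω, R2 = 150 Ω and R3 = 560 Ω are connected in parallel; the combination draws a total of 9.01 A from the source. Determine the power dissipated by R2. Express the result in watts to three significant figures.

95.9 W

Only the total current is stated, so first find the parallel equivalent to get the voltage across the combination.
1/R_eq = 1/15.0 + 1/150 + 1/560 ⇒ R_eq = 13.31 Ω
V = I_total × R_eq = 9.010 × 13.31 = 119.9 V
P_R2 = V² / R2 = (119.9)² / 150 = 95.91 W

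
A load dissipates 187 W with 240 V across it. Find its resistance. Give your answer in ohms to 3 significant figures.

Inverting the appropriate power form: R = V² / P.
R = (240)² / 187 = 308.0 Ω

308 Ω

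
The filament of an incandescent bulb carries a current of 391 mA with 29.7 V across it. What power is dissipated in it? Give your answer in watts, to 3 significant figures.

11.6 W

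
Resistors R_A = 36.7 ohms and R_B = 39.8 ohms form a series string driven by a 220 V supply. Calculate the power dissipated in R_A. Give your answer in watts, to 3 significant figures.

304 W

The current is common to all series resistors; compute it, then apply P = I²R for the target.
R_total = 36.7 + 39.8 = 76.50 Ω
I = V / R_total = 220 / 76.50 = 2.876 A
P_R_A = I² × R_A = (2.876)² × 36.7 = 303.5 W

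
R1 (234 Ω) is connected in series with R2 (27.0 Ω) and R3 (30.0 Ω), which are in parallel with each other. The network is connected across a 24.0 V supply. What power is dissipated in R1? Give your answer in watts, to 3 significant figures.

2.19 W

Collapse R2‖R3 to a single equivalent, reducing the network to two series elements.
R_p = (27.0×30.0)/(27.0+30.0) = 14.21 Ω
R_total = 234 + 14.21 = 248.2 Ω
I = V / R_total = 24.0 / 248.2 = 0.09669 A
R1 is in the main series path, so its power is I²R1.
P_R1 = (0.09669)² × 234 = 2.188 W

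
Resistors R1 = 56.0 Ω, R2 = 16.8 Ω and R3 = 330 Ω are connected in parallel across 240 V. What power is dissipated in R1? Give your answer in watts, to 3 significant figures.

Parallel branches share the same voltage; P = V²/R gives the branch power in one step.
P_R1 = V² / R1 = (240)² / 56.0 Ω = 1029 W

1030 W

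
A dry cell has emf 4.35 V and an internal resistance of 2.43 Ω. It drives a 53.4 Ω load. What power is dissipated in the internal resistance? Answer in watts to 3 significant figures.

0.0148 W

r is in series with the load, so it carries the full circuit current — the loss in it is I²r.
I = ε / (r + R) = 4.35 / (2.43 + 53.4) = 0.07792 A
P_int = I² r = (0.07792)² × 2.43 = 0.01475 W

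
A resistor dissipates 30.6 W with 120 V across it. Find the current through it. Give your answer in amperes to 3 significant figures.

0.255 A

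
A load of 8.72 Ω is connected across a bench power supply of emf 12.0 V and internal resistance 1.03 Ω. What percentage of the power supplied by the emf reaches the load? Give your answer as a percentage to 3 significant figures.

89.4 %

Both r and R carry the same current, so the power split is just the resistance split: η = R/(R+r).
η = R / (R + r) = 8.72 / (8.72 + 1.03) = 0.8944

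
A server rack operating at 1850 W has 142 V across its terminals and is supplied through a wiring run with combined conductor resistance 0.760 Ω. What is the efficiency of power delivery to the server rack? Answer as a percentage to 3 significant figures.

93.5 %

I = P / V = 1850 / 142 = 13.03 A through the wiring run.
P_line = I² R_line = (13.03)² × 0.760 = 129.0 W
P_source = P_load + P_line = 1850 + 129.0 = 1979 W
η = P_load / P_source = 1850 / 1979 = 0.9348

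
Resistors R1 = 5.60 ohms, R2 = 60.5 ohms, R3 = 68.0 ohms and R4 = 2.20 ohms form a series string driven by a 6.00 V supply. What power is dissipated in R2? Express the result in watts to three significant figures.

Since the resistors are in series they all carry the loop current I = V/R_total; the power in any one is I²R.
R_total = 5.60 + 60.5 + 68.0 + 2.20 = 136.3 Ω
I = V / R_total = 6.00 / 136.3 = 0.04402 A
P_R2 = I² × R2 = (0.04402)² × 60.5 = 0.1172 W

0.117 W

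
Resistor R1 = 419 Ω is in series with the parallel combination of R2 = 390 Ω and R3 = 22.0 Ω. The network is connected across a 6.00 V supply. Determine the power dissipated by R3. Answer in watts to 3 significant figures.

0.00367 W

First combine the parallel branches into one equivalent R_p, then R1 + R_p is a series pair.
R_p = (390×22.0)/(390+22.0) = 20.83 Ω
R_total = 419 + 20.83 = 439.8 Ω
I = V / R_total = 6.00 / 439.8 = 0.01364 A
Voltage across the parallel pair: V_p = I × R_p = 0.01364 × 20.83 = 0.2841 V
R3 sees V_p directly, so P = V_p² / R3.
P_R3 = (0.2841)² / 22.0 = 0.003669 W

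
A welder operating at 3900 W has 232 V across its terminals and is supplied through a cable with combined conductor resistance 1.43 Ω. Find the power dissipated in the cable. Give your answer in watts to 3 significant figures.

404 W

Line loss is just I²R for the cable — we know both I and R_line directly.
I = P / V = 3900 / 232 = 16.81 A through the cable.
P_line = I² R_line = (16.81)² × 1.43 = 404.1 W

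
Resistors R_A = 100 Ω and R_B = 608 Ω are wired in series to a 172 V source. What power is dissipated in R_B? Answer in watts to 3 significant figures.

35.9 W

Series elements share the same current, so find I first, then use P = I²R.
R_total = 100 + 608 = 708.0 Ω
I = V / R_total = 172 / 708.0 = 0.2429 A
P_R_B = I² × R_B = (0.2429)² × 608 = 35.88 W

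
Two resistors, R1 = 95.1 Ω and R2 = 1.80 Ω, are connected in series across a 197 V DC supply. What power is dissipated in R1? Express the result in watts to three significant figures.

The current is common to all series resistors; compute it, then apply P = I²R for the target.
R_total = 95.1 + 1.80 = 96.90 Ω
I = V / R_total = 197 / 96.90 = 2.033 A
P_R1 = I² × R1 = (2.033)² × 95.1 = 393.1 W

393 W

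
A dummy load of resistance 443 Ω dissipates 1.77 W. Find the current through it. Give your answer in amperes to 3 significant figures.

0.0632 A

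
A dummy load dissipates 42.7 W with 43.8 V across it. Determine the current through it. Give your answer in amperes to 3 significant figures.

0.975 A

The two known quantities fix the third via I = P / V.
I = 42.7 / 43.8 = 0.9749 A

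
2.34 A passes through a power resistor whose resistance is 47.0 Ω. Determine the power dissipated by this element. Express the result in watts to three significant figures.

257 W

Knowing I and R, the power is just I²R — no need to find V first.
P = (2.340 A)² × 47.0 Ω = 257.4 W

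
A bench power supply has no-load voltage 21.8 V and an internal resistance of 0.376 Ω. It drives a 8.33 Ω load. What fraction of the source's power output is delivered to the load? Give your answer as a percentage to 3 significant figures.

Efficiency is P_load / P_total. With a series r and R sharing the same I, P = I²R for each, so η = R/(R+r).
η = R / (R + r) = 8.33 / (8.33 + 0.376) = 0.9568

95.7 %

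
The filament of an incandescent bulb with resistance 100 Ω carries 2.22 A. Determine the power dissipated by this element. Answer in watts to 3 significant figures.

Current and resistance are given, so P = I²R is the direct form.
P = (2.220 A)² × 100 Ω = 492.8 W

493 W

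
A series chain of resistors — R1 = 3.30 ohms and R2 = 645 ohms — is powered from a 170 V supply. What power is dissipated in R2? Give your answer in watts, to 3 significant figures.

In a series string the same current flows through every resistor — find that current, then P = I²R for the one we want.
R_total = 3.30 + 645 = 648.3 Ω
I = V / R_total = 170 / 648.3 = 0.2622 A
P_R2 = I² × R2 = (0.2622)² × 645 = 44.35 W

44.4 W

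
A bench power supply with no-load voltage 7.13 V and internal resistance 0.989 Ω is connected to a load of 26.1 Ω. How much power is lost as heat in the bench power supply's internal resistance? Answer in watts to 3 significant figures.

0.0685 W

Internal loss is I²r, with I set by the total series resistance r+R.
I = ε / (r + R) = 7.13 / (0.989 + 26.1) = 0.2632 A
P_int = I² r = (0.2632)² × 0.989 = 0.06852 W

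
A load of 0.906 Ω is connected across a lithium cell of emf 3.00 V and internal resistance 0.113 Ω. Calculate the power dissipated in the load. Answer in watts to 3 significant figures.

7.85 W

Find the circuit current first, then P = I²R for the load (series elements share I).
I = ε / (r + R) = 3.00 / (0.113 + 0.906) = 2.944 A
P_load = I² R = (2.944)² × 0.906 = 7.853 W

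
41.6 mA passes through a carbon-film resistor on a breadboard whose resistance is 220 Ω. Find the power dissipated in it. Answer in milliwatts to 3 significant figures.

381 mW

The current through and the resistance of the element are both given; use P = I²R.
P = (0.04160 A)² × 220 Ω = 0.3807 W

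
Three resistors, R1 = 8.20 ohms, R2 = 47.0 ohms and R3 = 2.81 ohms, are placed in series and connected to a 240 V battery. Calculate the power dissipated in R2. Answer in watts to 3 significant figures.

The current is common to all series resistors; compute it, then apply P = I²R for the target.
R_total = 8.20 + 47.0 + 2.81 = 58.01 Ω
I = V / R_total = 240 / 58.01 = 4.137 A
P_R2 = I² × R2 = (4.137)² × 47.0 = 804.5 W

804 W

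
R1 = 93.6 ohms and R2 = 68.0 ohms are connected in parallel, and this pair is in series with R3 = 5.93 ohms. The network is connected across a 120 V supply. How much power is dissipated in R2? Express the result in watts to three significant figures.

Collapse the R1‖R2 pair into one equivalent R_p; then R_p and R3 form a series string.
R_p = (93.6×68.0)/(93.6+68.0) = 39.39 Ω
R_total = R_p + 5.93 = 39.39 + 5.93 = 45.32 Ω
I = V / R_total = 120 / 45.32 = 2.648 A
Voltage across the parallel pair: V_p = I × R_p = 2.648 × 39.39 = 104.3 V
R2 has V_p across it, so P = V_p²/R2.
P_R2 = (104.3)² / 68.0 = 160.0 W

160 W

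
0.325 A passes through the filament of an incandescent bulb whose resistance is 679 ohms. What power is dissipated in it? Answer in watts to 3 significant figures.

71.7 W

The current through and the resistance of the element are both given; use P = I²R.
P = (0.3250 A)² × 679 Ω = 71.72 W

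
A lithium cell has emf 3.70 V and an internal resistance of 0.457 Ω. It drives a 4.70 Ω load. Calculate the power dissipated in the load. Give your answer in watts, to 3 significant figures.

2.42 W

With r and R in series, I = ε/(r+R); the load dissipates I²R.
I = ε / (r + R) = 3.70 / (0.457 + 4.70) = 0.7175 A
P_load = I² R = (0.7175)² × 4.70 = 2.419 W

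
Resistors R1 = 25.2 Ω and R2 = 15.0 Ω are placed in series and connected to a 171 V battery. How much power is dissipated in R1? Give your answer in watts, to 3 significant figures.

456 W

Series elements share the same current, so find I first, then use P = I²R.
R_total = 25.2 + 15.0 = 40.20 Ω
I = V / R_total = 171 / 40.20 = 4.254 A
P_R1 = I² × R1 = (4.254)² × 25.2 = 456.0 W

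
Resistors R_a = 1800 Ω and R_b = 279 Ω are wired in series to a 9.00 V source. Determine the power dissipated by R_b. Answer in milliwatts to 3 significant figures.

5.23 mW

Since the resistors are in series they all carry the loop current I = V/R_total; the power in any one is I²R.
R_total = 1800 + 279 = 2079 Ω
I = V / R_total = 9.00 / 2079 = 0.004329 A
P_R_b = I² × R_b = (0.004329)² × 279 = 0.005229 W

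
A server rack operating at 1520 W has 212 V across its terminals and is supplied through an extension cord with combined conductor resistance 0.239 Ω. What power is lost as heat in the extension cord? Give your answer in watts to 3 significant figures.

Line loss is just I²R for the cable — we know both I and R_line directly.
I = P / V = 1520 / 212 = 7.170 A through the extension cord.
P_line = I² R_line = (7.170)² × 0.239 = 12.29 W

12.3 W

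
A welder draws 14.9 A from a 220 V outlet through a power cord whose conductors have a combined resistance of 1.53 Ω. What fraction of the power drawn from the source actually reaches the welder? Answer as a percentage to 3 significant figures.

89.6 %

The power cord carries the full 14.9 A.
P_line = I² R_line = (14.90)² × 1.53 = 339.7 W
P_source = V I = 220 × 14.90 = 3278 W; P_load = 2938 W
η = P_load / P_source = 2938 / 3278 = 0.8964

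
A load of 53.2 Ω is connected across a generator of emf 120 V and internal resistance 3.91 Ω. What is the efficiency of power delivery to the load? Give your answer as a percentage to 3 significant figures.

Both r and R carry the same current, so the power split is just the resistance split: η = R/(R+r).
η = R / (R + r) = 53.2 / (53.2 + 3.91) = 0.9315

93.2 %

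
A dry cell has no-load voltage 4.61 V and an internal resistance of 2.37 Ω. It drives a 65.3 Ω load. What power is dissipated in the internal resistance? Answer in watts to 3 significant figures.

The internal resistance carries the same current as the load; P_int = I²r.
I = ε / (r + R) = 4.61 / (2.37 + 65.3) = 0.06812 A
P_int = I² r = (0.06812)² × 2.37 = 0.01100 W

0.0110 W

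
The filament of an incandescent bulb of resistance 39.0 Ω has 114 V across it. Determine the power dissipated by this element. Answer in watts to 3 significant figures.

333 W

V and R are stated; P = V²/R avoids computing the current.
P = (114 V)² / 39.0 Ω = 333.2 W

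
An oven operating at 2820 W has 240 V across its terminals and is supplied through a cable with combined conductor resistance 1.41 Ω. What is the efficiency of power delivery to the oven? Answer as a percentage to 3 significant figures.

93.5 %

I = P / V = 2820 / 240 = 11.75 A through the cable.
P_line = I² R_line = (11.75)² × 1.41 = 194.7 W
P_source = P_load + P_line = 2820 + 194.7 = 3015 W
η = P_load / P_source = 2820 / 3015 = 0.9354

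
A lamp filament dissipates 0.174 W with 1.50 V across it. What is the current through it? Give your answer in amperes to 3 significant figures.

0.116 A

From P = V I = I²R = V²/R, with the two given quantities we get I = P / V.
I = 0.174 / 1.50 = 0.1160 A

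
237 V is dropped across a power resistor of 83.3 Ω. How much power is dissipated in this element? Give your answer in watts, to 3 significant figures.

674 W

V and R are stated; P = V²/R avoids computing the current.
P = (237 V)² / 83.3 Ω = 674.3 W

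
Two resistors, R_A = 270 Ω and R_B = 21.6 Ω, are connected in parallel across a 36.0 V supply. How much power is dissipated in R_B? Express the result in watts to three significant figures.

60.0 W

R_B sits directly across the source, so P = V²/R with V = 36.0 V.
P_R_B = V² / R_B = (36.0)² / 21.6 Ω = 60.00 W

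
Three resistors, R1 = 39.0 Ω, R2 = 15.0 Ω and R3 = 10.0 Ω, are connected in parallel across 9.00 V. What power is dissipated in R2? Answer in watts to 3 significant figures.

5.40 W

Each parallel branch sees the full supply voltage, so P = V²/R applies directly to the target branch.
P_R2 = V² / R2 = (9.00)² / 15.0 Ω = 5.400 W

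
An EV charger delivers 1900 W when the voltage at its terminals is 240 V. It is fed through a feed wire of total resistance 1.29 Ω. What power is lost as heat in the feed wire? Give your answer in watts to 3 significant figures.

80.8 W

Line loss is just I²R for the cable — we know both I and R_line directly.
I = P / V = 1900 / 240 = 7.917 A through the feed wire.
P_line = I² R_line = (7.917)² × 1.29 = 80.85 W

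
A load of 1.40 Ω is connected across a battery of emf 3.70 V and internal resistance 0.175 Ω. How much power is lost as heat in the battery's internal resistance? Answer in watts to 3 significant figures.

0.966 W

The source's internal resistance is just another series element carrying I; its dissipation is I²r.
I = ε / (r + R) = 3.70 / (0.175 + 1.40) = 2.349 A
P_int = I² r = (2.349)² × 0.175 = 0.9658 W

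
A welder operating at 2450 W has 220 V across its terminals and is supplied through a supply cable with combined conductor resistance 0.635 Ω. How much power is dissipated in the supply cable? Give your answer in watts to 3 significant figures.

78.8 W

Line loss is just I²R for the cable — we know both I and R_line directly.
I = P / V = 2450 / 220 = 11.14 A through the supply cable.
P_line = I² R_line = (11.14)² × 0.635 = 78.75 W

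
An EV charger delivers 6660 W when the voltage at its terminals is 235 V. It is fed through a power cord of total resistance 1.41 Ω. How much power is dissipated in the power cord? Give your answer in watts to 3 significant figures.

1130 W

Only the current and the line resistance are needed for the I²R loss.
I = P / V = 6660 / 235 = 28.34 A through the power cord.
P_line = I² R_line = (28.34)² × 1.41 = 1132 W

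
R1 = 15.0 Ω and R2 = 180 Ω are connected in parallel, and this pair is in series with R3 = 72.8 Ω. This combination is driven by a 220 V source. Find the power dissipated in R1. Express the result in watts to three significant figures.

Collapse the R1‖R2 pair into one equivalent R_p; then R_p and R3 form a series string.
R_p = (15.0×180)/(15.0+180) = 13.85 Ω
R_total = R_p + 72.8 = 13.85 + 72.8 = 86.65 Ω
I = V / R_total = 220 / 86.65 = 2.539 A
Voltage across the parallel pair: V_p = I × R_p = 2.539 × 13.85 = 35.16 V
Use P = V²/R for R1 with V = V_p.
P_R1 = (35.16)² / 15.0 = 82.40 W

82.4 W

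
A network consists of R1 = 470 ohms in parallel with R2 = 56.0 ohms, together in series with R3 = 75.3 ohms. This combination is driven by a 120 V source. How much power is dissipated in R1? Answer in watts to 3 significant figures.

Reduce the parallel combination to a single R_p; the circuit then becomes R_p in series with the remaining resistor.
R_p = (470×56.0)/(470+56.0) = 50.04 Ω
R_total = R_p + 75.3 = 50.04 + 75.3 = 125.3 Ω
I = V / R_total = 120 / 125.3 = 0.9574 A
Voltage across the parallel pair: V_p = I × R_p = 0.9574 × 50.04 = 47.91 V
R1 sits across V_p; its power is V_p²/R.
P_R1 = (47.91)² / 470 = 4.883 W

4.88 W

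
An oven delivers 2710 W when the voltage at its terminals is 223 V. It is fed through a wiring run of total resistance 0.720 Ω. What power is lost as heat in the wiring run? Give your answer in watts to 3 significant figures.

Only the current and the line resistance are needed for the I²R loss.
I = P / V = 2710 / 223 = 12.15 A through the wiring run.
P_line = I² R_line = (12.15)² × 0.720 = 106.3 W

106 W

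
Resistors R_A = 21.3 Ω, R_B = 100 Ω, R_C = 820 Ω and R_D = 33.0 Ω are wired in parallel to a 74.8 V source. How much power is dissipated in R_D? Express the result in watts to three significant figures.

170 W

R_D sits directly across the source, so P = V²/R with V = 74.8 V.
P_R_D = V² / R_D = (74.8)² / 33.0 Ω = 169.5 W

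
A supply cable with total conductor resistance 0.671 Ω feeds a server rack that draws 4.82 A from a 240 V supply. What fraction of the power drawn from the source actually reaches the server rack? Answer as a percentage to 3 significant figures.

98.7 %

The supply cable carries the full 4.82 A.
P_line = I² R_line = (4.820)² × 0.671 = 15.59 W
P_source = V I = 240 × 4.820 = 1157 W; P_load = 1141 W
η = P_load / P_source = 1141 / 1157 = 0.9865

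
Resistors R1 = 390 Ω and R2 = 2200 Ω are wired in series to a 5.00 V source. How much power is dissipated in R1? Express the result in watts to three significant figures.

0.00145 W

Every series element carries the same I. Get I from the total resistance, then P = I² × R1.
R_total = 390 + 2200 = 2590 Ω
I = V / R_total = 5.00 / 2590 = 0.001931 A
P_R1 = I² × R1 = (0.001931)² × 390 = 0.001453 W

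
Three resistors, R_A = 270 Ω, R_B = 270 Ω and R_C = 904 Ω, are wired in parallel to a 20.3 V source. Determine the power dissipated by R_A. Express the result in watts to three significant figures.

1.53 W

The supply voltage appears across each parallel branch — just use P = V²/R_A.
P_R_A = V² / R_A = (20.3)² / 270 Ω = 1.526 W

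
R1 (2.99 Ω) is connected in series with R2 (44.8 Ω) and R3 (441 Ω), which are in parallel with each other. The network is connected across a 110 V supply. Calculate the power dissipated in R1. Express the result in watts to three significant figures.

19.0 W

Collapse R2‖R3 to a single equivalent, reducing the network to two series elements.
R_p = (44.8×441)/(44.8+441) = 40.67 Ω
R_total = 2.99 + 40.67 = 43.66 Ω
I = V / R_total = 110 / 43.66 = 2.520 A
All the current flows through R1; use P = I²R.
P_R1 = (2.520)² × 2.99 = 18.98 W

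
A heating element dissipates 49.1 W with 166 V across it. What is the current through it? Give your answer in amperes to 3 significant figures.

From P = V I = I²R = V²/R, with the two given quantities we get I = P / V.
I = 49.1 / 166 = 0.2958 A

0.296 A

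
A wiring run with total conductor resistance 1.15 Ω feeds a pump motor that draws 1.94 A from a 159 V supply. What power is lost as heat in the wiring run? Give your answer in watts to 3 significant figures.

4.33 W

The wiring run is a series resistance carrying the load current; its dissipation is I²R_line.
The wiring run carries the full 1.94 A.
P_line = I² R_line = (1.940)² × 1.15 = 4.328 W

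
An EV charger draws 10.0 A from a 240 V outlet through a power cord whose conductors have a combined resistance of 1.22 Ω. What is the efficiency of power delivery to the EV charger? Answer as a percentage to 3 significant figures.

94.9 %

The power cord carries the full 10.0 A.
P_line = I² R_line = (10.00)² × 1.22 = 122.0 W
P_source = V I = 240 × 10.00 = 2400 W; P_load = 2278 W
η = P_load / P_source = 2278 / 2400 = 0.9492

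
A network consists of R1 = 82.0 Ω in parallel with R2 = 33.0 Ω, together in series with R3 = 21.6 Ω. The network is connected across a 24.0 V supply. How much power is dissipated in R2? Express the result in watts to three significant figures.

Reduce the parallel combination to a single R_p; the circuit then becomes R_p in series with the remaining resistor.
R_p = (82.0×33.0)/(82.0+33.0) = 23.53 Ω
R_total = R_p + 21.6 = 23.53 + 21.6 = 45.13 Ω
I = V / R_total = 24.0 / 45.13 = 0.5318 A
Voltage across the parallel pair: V_p = I × R_p = 0.5318 × 23.53 = 12.51 V
R2 has V_p across it, so P = V_p²/R2.
P_R2 = (12.51)² / 33.0 = 4.745 W

4.74 W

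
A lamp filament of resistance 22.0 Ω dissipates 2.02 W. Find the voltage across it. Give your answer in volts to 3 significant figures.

Rearranging the power relation for the two known quantities gives V = √(P R).
V = √(2.02 × 22.0) = 6.666 V

6.67 V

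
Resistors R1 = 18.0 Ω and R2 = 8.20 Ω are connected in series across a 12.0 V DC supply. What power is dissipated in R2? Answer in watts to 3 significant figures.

Since the resistors are in series they all carry the loop current I = V/R_total; the power in any one is I²R.
R_total = 18.0 + 8.20 = 26.20 Ω
I = V / R_total = 12.0 / 26.20 = 0.4580 A
P_R2 = I² × R2 = (0.4580)² × 8.20 = 1.720 W

1.72 W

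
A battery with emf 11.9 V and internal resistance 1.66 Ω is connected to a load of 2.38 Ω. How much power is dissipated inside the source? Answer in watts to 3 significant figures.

14.4 W

The internal resistance carries the same current as the load; P_int = I²r.
I = ε / (r + R) = 11.9 / (1.66 + 2.38) = 2.946 A
P_int = I² r = (2.946)² × 1.66 = 14.40 W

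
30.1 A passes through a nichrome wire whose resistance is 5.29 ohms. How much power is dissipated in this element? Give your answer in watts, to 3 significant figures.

Current and resistance are given, so P = I²R is the direct form.
P = (30.10 A)² × 5.29 Ω = 4793 W

4790 W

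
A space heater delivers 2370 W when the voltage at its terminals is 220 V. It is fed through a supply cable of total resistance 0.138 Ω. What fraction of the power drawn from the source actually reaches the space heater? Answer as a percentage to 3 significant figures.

99.3 %

I = P / V = 2370 / 220 = 10.77 A through the supply cable.
P_line = I² R_line = (10.77)² × 0.138 = 16.02 W
P_source = P_load + P_line = 2370 + 16.02 = 2386 W
η = P_load / P_source = 2370 / 2386 = 0.9933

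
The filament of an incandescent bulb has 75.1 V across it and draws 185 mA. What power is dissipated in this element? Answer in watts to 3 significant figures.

13.9 W

With V and I both given, power follows immediately from P = V I.
P = 75.1 V × 0.1850 A = 13.89 W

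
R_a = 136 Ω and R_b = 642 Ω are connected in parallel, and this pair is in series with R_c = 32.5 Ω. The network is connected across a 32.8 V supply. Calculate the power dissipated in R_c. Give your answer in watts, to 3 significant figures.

Reduce the parallel combination to a single R_p; the circuit then becomes R_p in series with the remaining resistor.
R_p = (136×642)/(136+642) = 112.2 Ω
R_total = R_p + 32.5 = 112.2 + 32.5 = 144.7 Ω
I = V / R_total = 32.8 / 144.7 = 0.2266 A
R_c carries the full series current, so P = I²R.
P_R_c = (0.2266)² × 32.5 = 1.669 W

1.67 W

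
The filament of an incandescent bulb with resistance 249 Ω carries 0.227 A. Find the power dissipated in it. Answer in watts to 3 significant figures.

12.8 W

Knowing I and R, the power is just I²R — no need to find V first.
P = (0.2270 A)² × 249 Ω = 12.83 W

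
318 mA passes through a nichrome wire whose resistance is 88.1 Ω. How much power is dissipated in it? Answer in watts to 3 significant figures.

The current through and the resistance of the element are both given; use P = I²R.
P = (0.3180 A)² × 88.1 Ω = 8.909 W

8.91 W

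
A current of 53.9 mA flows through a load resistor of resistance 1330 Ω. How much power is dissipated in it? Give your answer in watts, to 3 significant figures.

The current through and the resistance of the element are both given; use P = I²R.
P = (0.05390 A)² × 1330 Ω = 3.864 W

3.86 W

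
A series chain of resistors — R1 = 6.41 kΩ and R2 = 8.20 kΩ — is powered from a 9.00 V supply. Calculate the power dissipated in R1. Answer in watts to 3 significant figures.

In a series string the same current flows through every resistor — find that current, then P = I²R for the one we want.
R_total = (6.41 + 8.20) kΩ = 14610 Ω
I = V / R_total = 9.00 / 14610 = 0.0006160 A
P_R1 = I² × R1 = (0.0006160)² × 6410 = 0.002432 W

0.00243 W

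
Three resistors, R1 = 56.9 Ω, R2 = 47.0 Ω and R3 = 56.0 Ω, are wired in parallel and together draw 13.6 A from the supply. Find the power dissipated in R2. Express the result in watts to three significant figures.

1220 W

Parallel branches share V, not I — compute V via R_eq, then use V²/R for the target branch.
1/R_eq = 1/56.9 + 1/47.0 + 1/56.0 ⇒ R_eq = 17.63 Ω
V = I_total × R_eq = 13.60 × 17.63 = 239.8 V
P_R2 = V² / R2 = (239.8)² / 47.0 = 1224 W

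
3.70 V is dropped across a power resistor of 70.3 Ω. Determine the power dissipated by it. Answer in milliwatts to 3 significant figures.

With V across and R both known, P = V²/R gives the dissipation directly.
P = (3.70 V)² / 70.3 Ω = 0.1947 W

195 mW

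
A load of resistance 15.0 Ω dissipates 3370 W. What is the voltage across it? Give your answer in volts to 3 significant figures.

225 V

The two known quantities fix the third via V = √(P R).
V = √(3370 × 15.0) = 224.8 V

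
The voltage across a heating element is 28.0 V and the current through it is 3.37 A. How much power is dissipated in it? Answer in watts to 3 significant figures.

94.4 W

V and I are known directly — P = V I, no intermediate step needed.
P = 28.0 V × 3.370 A = 94.36 W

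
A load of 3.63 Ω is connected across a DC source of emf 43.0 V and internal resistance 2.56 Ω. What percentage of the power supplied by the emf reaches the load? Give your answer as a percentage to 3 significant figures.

Both r and R carry the same current, so the power split is just the resistance split: η = R/(R+r).
η = R / (R + r) = 3.63 / (3.63 + 2.56) = 0.5864

58.6 %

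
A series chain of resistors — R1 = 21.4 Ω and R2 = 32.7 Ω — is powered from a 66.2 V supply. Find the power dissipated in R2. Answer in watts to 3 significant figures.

49.0 W

Since the resistors are in series they all carry the loop current I = V/R_total; the power in any one is I²R.
R_total = 21.4 + 32.7 = 54.10 Ω
I = V / R_total = 66.2 / 54.10 = 1.224 A
P_R2 = I² × R2 = (1.224)² × 32.7 = 48.96 W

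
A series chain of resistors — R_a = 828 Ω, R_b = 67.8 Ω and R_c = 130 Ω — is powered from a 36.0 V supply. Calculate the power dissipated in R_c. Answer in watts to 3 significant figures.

0.160 W

Every series element carries the same I. Get I from the total resistance, then P = I² × R_c.
R_total = 828 + 67.8 + 130 = 1026 Ω
I = V / R_total = 36.0 / 1026 = 0.03509 A
P_R_c = I² × R_c = (0.03509)² × 130 = 0.1601 W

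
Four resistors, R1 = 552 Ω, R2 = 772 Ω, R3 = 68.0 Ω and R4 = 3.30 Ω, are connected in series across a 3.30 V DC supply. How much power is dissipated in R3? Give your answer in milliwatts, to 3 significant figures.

0.380 mW

The current is common to all series resistors; compute it, then apply P = I²R for the target.
R_total = 552 + 772 + 68.0 + 3.30 = 1395 Ω
I = V / R_total = 3.30 / 1395 = 0.002365 A
P_R3 = I² × R3 = (0.002365)² × 68.0 = 0.0003804 W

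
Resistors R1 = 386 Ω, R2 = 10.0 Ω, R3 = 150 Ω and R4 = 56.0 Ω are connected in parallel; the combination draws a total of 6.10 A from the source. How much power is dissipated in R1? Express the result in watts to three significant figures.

Parallel branches share V, not I — compute V via R_eq, then use V²/R for the target branch.
1/R_eq = 1/386 + 1/10.0 + 1/150 + 1/56.0 ⇒ R_eq = 7.867 Ω
V = I_total × R_eq = 6.100 × 7.867 = 47.99 V
P_R1 = V² / R1 = (47.99)² / 386 = 5.966 W

5.97 W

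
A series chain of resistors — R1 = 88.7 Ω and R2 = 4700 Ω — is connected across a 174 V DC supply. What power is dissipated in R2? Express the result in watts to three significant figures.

Series elements share the same current, so find I first, then use P = I²R.
R_total = 88.7 + 4700 = 4789 Ω
I = V / R_total = 174 / 4789 = 0.03634 A
P_R2 = I² × R2 = (0.03634)² × 4700 = 6.205 W

6.21 W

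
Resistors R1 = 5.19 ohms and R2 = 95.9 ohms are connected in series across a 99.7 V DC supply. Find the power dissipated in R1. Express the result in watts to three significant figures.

5.05 W

Every series element carries the same I. Get I from the total resistance, then P = I² × R1.
R_total = 5.19 + 95.9 = 101.1 Ω
I = V / R_total = 99.7 / 101.1 = 0.9862 A
P_R1 = I² × R1 = (0.9862)² × 5.19 = 5.048 W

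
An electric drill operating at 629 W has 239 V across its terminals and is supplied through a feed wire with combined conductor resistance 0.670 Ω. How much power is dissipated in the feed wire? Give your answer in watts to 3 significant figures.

Only the current and the line resistance are needed for the I²R loss.
I = P / V = 629 / 239 = 2.632 A through the feed wire.
P_line = I² R_line = (2.632)² × 0.670 = 4.641 W

4.64 W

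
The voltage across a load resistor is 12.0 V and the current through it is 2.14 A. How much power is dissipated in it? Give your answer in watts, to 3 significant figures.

Both the voltage across and the current through the element are known, so P = V I applies directly.
P = 12.0 V × 2.140 A = 25.68 W

25.7 W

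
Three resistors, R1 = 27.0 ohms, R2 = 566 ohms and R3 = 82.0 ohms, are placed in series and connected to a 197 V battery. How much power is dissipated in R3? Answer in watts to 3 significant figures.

Since the resistors are in series they all carry the loop current I = V/R_total; the power in any one is I²R.
R_total = 27.0 + 566 + 82.0 = 675.0 Ω
I = V / R_total = 197 / 675.0 = 0.2919 A
P_R3 = I² × R3 = (0.2919)² × 82.0 = 6.985 W

6.98 W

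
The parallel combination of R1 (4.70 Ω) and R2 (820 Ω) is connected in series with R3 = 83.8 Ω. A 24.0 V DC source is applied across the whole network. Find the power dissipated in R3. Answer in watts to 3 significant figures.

6.17 W

First find R_p for the parallel pair, then treat R_p + R3 as a series loop.
R_p = (4.70×820)/(4.70+820) = 4.673 Ω
R_total = R_p + 83.8 = 4.673 + 83.8 = 88.47 Ω
I = V / R_total = 24.0 / 88.47 = 0.2713 A
R3 is the series element, so its power is I²R.
P_R3 = (0.2713)² × 83.8 = 6.167 W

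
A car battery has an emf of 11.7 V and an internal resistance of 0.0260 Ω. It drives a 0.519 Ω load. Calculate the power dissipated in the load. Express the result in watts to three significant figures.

239 W

With r and R in series, I = ε/(r+R); the load dissipates I²R.
I = ε / (r + R) = 11.7 / (0.0260 + 0.519) = 21.47 A
P_load = I² R = (21.47)² × 0.519 = 239.2 W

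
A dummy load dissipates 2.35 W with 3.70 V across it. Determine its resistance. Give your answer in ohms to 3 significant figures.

5.83 Ω

The two known quantities fix the third via R = V² / P.
R = (3.70)² / 2.35 = 5.826 Ω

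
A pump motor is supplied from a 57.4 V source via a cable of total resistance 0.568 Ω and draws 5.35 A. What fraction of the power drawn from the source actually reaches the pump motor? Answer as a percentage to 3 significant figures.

94.7 %

The cable carries the full 5.35 A.
P_line = I² R_line = (5.350)² × 0.568 = 16.26 W
P_source = V I = 57.4 × 5.350 = 307.1 W; P_load = 290.8 W
η = P_load / P_source = 290.8 / 307.1 = 0.9471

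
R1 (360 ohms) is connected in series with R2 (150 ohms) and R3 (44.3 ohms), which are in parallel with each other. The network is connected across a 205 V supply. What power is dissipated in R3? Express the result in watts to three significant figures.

Replace R2 and R3 with their parallel equivalent so the circuit becomes R1 in series with R_p.
R_p = (150×44.3)/(150+44.3) = 34.20 Ω
R_total = 360 + 34.20 = 394.2 Ω
I = V / R_total = 205 / 394.2 = 0.5200 A
Voltage across the parallel pair: V_p = I × R_p = 0.5200 × 34.20 = 17.79 V
R3 sees V_p directly, so P = V_p² / R3.
P_R3 = (17.79)² / 44.3 = 7.140 W

7.14 W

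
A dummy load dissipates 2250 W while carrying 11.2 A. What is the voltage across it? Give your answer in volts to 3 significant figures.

Inverting the appropriate power form: V = P / I.
V = 2250 / 11.20 = 200.9 V

201 V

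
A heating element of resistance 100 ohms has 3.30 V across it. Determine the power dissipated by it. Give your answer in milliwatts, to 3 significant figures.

We know the drop across the element and its resistance — P = V²/R, one step.
P = (3.30 V)² / 100 Ω = 0.1089 W

109 mW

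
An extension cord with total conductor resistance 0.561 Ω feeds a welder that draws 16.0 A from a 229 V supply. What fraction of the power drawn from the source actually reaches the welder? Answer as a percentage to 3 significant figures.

The extension cord carries the full 16.0 A.
P_line = I² R_line = (16.00)² × 0.561 = 143.6 W
P_source = V I = 229 × 16.00 = 3664 W; P_load = 3520 W
η = P_load / P_source = 3520 / 3664 = 0.9608

96.1 %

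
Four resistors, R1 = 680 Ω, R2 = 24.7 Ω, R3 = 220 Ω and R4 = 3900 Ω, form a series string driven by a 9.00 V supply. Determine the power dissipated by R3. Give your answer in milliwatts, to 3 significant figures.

0.766 mW

The current is common to all series resistors; compute it, then apply P = I²R for the target.
R_total = 680 + 24.7 + 220 + 3900 = 4825 Ω
I = V / R_total = 9.00 / 4825 = 0.001865 A
P_R3 = I² × R3 = (0.001865)² × 220 = 0.0007655 W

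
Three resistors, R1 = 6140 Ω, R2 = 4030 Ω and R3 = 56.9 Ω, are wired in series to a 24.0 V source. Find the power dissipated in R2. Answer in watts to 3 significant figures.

0.0222 W

In a series string the same current flows through every resistor — find that current, then P = I²R for the one we want.
R_total = 6140 + 4030 + 56.9 = 10230 Ω
I = V / R_total = 24.0 / 10230 = 0.002347 A
P_R2 = I² × R2 = (0.002347)² × 4030 = 0.02219 W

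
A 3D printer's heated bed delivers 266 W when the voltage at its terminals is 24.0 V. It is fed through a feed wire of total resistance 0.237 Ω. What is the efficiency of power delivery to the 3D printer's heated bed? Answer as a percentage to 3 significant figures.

90.1 %

I = P / V = 266 / 24.0 = 11.08 A through the feed wire.
P_line = I² R_line = (11.08)² × 0.237 = 29.11 W
P_source = P_load + P_line = 266.0 + 29.11 = 295.1 W
η = P_load / P_source = 266.0 / 295.1 = 0.9013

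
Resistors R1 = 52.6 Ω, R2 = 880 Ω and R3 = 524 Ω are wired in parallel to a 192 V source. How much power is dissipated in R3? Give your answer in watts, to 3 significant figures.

70.4 W

Every branch has 192 V across it, so for R3 the power is simply V²/R.
P_R3 = V² / R3 = (192)² / 524 Ω = 70.35 W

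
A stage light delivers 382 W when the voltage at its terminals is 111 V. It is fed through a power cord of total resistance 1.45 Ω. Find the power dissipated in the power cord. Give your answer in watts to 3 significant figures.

Line loss is just I²R for the cable — we know both I and R_line directly.
I = P / V = 382 / 111 = 3.441 A through the power cord.
P_line = I² R_line = (3.441)² × 1.45 = 17.17 W

17.2 W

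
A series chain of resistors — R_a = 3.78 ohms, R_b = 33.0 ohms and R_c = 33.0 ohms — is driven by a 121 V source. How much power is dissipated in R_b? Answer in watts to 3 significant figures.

99.2 W

Every series element carries the same I. Get I from the total resistance, then P = I² × R_b.
R_total = 3.78 + 33.0 + 33.0 = 69.78 Ω
I = V / R_total = 121 / 69.78 = 1.734 A
P_R_b = I² × R_b = (1.734)² × 33.0 = 99.23 W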